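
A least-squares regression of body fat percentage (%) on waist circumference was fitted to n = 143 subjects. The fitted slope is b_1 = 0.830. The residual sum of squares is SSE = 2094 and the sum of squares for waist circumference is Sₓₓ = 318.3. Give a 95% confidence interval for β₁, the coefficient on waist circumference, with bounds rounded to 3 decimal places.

(0.403, 1.257)

MSE = SSE/(n − 2) = 2094/141 = 14.8511.
SE(b_1) = √(MSE/Sₓₓ) = √(14.8511/318.3) = 0.216003.
df = n − 2 = 141.
t* = t_{0.025, 141} = 1.976931.
Margin = t* × SE = 1.976931 × 0.216003 = 0.42702.
CI: 0.830 ± 0.42702 → (0.403, 1.257).
With 95% confidence, each one-unit increase in waist circumference is associated with a change of between 0.403 and 1.257 % in body fat percentage.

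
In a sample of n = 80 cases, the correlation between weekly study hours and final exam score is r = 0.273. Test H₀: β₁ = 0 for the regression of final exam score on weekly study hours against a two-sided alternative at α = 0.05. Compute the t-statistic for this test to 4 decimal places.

t = r·√(n − 2)/√(1 − r²) = 0.273·√78/√0.925471 = 2.5063.
df = n − 2 = 78.
Two-sided p ≈ 0.0143, which is < 0.05, so reject H₀.
There is evidence of a linear association between weekly study hours and final exam score.

t = 2.5063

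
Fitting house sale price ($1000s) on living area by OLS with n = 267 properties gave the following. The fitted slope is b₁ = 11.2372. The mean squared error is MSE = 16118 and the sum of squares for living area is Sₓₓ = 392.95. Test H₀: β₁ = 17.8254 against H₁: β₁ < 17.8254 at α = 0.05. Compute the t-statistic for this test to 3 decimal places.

t = -1.029

SE(b₁) = √(MSE/Sₓₓ) = √(16118/392.95) = 6.40453.
t = (11.2372 − 17.8254) / 6.40453 = -1.029.
df = n − 2 = 265.
One-sided p ≈ 0.1523, which is ≥ 0.05, so fail to reject H₀.
The data do not give significant evidence that the true slope on living area is below 17.8254 $1000s per unit.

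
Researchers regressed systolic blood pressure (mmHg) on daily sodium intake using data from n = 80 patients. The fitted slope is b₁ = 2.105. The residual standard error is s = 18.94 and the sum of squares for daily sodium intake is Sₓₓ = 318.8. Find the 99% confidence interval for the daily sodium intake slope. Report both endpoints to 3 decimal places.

(-0.696, 4.906)

SE(b₁) = s/√Sₓₓ = 18.94/√318.8 = 1.06077.
df = n − 2 = 78.
t* = t_{0.005, 78} = 2.64034.
Margin = t* × SE = 2.64034 × 1.06077 = 2.80079.
CI: 2.105 ± 2.80079 → (-0.696, 4.906).
With 99% confidence, each one-unit increase in daily sodium intake is associated with a change of between -0.696 and 4.906 mmHg in systolic blood pressure.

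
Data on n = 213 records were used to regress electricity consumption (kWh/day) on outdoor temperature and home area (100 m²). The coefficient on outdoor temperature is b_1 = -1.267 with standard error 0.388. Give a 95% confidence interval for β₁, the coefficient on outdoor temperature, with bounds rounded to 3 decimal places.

(-2.032, -0.502)

df = n − k − 1 = 213 − 2 − 1 = 210.
t* = t_{0.025, 210} = 1.971325.
Margin = t* × SE = 1.971325 × 0.388 = 0.76487.
CI: -1.267 ± 0.76487 → (-2.032, -0.502).
With 95% confidence, each one-unit increase in outdoor temperature is associated with a change of between -2.032 and -0.502 kWh/day in electricity consumption, holding the other predictors fixed.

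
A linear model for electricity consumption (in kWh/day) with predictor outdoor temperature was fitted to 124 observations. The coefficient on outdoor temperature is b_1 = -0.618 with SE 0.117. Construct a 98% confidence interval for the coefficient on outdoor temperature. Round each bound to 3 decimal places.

(-0.894, -0.342)

df = n − 2 = 124 − 2 = 122.
t* = t_{0.01, 122} = 2.357302.
Margin = t* × SE = 2.357302 × 0.117 = 0.27580.
CI: -0.618 ± 0.27580 → (-0.894, -0.342).
With 98% confidence, each one-unit increase in outdoor temperature is associated with a change of between -0.894 and -0.342 kWh/day in electricity consumption.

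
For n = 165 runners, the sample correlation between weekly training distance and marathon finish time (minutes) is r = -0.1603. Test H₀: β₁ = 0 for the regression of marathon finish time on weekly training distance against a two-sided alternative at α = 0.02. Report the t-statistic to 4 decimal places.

t = r·√(n − 2)/√(1 − r²) = -0.1603·√163/√0.974304 = -2.0734.
df = n − 2 = 163.
Two-sided p ≈ 0.0397, which is ≥ 0.02, so fail to reject H₀.
The data do not give significant evidence of a linear association between weekly training distance and marathon finish time.

t = -2.0734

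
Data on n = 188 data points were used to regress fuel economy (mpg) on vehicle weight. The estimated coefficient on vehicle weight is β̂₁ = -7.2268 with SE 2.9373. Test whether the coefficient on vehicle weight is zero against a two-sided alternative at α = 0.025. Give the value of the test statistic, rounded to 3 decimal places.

H₀: β₁ = 0 vs H₁: β₁ ≠ 0.
t = (β̂₁ − β₁⁰)/SE = -7.2268 / 2.9373 = -2.460.
df = n − 2 = 188 − 2 = 186.
Two-sided p ≈ 0.0148, which is < 0.025, so reject H₀.
There is evidence that vehicle weight is associated with fuel economy.

t = -2.460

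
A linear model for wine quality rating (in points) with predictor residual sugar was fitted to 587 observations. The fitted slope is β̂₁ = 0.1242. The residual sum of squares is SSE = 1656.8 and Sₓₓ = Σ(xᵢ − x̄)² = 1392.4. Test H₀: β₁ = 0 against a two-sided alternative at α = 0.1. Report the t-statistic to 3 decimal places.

t = 2.754

MSE = SSE/(n − 2) = 1656.8/585 = 2.83214.
SE(β̂₁) = √(MSE/Sₓₓ) = √(2.83214/1392.4) = 0.0450999.
t = 0.1242 / 0.0450999 = 2.754.
df = n − 2 = 585.
Two-sided p ≈ 0.0061, which is < 0.1, so reject H₀.
There is evidence that residual sugar is associated with wine quality rating.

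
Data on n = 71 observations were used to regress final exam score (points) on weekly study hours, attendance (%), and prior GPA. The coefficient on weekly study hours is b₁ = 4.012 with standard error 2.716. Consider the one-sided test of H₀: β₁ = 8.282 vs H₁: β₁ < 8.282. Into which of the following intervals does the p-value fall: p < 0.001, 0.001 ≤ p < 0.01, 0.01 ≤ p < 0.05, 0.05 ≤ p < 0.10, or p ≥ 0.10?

0.05 ≤ p < 0.10

t = (4.012 − 8.282) / 2.716 = -1.572.
df = n − k − 1 = 71 − 3 − 1 = 67.
One-sided p = P(T_{67} < t) ≈ 0.0603.
So 0.05 ≤ p < 0.10.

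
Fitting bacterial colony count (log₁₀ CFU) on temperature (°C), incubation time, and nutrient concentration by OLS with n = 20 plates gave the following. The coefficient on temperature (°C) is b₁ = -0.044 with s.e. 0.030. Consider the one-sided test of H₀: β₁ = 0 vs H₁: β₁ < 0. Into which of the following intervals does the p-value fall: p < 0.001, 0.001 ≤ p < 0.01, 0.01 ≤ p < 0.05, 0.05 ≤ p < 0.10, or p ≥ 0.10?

0.05 ≤ p < 0.10

t = -0.044 / 0.030 = -1.467.
df = n − k − 1 = 20 − 3 − 1 = 16.
One-sided p = P(T_{16} < t) ≈ 0.0809.
So 0.05 ≤ p < 0.10.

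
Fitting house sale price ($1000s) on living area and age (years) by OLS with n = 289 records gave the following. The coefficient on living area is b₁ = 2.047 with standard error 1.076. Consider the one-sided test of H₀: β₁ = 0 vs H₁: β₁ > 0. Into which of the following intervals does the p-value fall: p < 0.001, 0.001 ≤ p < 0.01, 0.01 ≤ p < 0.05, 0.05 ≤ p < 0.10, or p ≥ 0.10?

t = 2.047 / 1.076 = 1.902.
df = n − k − 1 = 289 − 2 − 1 = 286.
One-sided p = P(T_{286} > t) ≈ 0.0291.
So 0.01 ≤ p < 0.05.

0.01 ≤ p < 0.05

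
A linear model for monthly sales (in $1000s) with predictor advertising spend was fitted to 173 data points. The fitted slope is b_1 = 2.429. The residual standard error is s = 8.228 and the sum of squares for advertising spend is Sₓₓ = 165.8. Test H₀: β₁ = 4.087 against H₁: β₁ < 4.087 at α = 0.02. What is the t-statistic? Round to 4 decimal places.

SE(b_1) = s/√Sₓₓ = 8.228/√165.8 = 0.639002.
t = (2.429 − 4.087) / 0.639002 = -2.5947.
df = n − 2 = 171.
One-sided p ≈ 0.0051, which is < 0.02, so reject H₀.
There is evidence that the true slope on advertising spend is below 4.087 $1000s per unit.

t = -2.5947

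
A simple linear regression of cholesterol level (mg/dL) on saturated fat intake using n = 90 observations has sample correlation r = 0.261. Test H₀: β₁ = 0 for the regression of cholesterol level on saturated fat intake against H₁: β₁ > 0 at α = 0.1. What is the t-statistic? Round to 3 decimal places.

t = 2.536

t = r·√(n − 2)/√(1 − r²) = 0.261·√88/√0.931879 = 2.536.
df = n − 2 = 88.
One-sided p ≈ 0.0065, which is < 0.1, so reject H₀.
There is evidence of a linear association between saturated fat intake and cholesterol level.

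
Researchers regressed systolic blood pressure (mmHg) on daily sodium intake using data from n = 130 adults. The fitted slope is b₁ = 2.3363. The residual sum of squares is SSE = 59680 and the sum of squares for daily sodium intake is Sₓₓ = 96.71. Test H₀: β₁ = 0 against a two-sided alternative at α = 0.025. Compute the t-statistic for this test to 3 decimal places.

t = 1.064

MSE = SSE/(n − 2) = 59680/128 = 466.25.
SE(b₁) = √(MSE/Sₓₓ) = √(466.25/96.71) = 2.1957.
t = 2.3363 / 2.1957 = 1.064.
df = n − 2 = 128.
Two-sided p ≈ 0.2893, which is ≥ 0.025, so fail to reject H₀.
The data do not give significant evidence of an association between daily sodium intake and systolic blood pressure.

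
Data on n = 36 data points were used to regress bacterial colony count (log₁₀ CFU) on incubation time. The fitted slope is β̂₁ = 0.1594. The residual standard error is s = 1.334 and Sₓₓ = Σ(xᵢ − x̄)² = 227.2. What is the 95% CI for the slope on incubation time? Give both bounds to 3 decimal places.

SE(β̂₁) = s/√Sₓₓ = 1.334/√227.2 = 0.0885017.
df = n − 2 = 34.
t* = t_{0.025, 34} = 2.032245.
Margin = t* × SE = 2.032245 × 0.0885017 = 0.17986.
CI: 0.1594 ± 0.17986 → (-0.020, 0.339).
With 95% confidence, each one-unit increase in incubation time is associated with a change of between -0.020 and 0.339 log₁₀ CFU in bacterial colony count.

(-0.020, 0.339)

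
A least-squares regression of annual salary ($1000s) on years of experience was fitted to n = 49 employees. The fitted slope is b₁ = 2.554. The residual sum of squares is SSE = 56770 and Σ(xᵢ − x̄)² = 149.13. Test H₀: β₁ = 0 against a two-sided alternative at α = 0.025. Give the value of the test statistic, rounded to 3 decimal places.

MSE = SSE/(n − 2) = 56770/47 = 1207.87.
SE(b₁) = √(MSE/Sₓₓ) = √(1207.87/149.13) = 2.84595.
t = 2.554 / 2.84595 = 0.897.
df = n − 2 = 47.
Two-sided p ≈ 0.3741, which is ≥ 0.025, so fail to reject H₀.
The data do not give significant evidence of an association between years of experience and annual salary.

t = 0.897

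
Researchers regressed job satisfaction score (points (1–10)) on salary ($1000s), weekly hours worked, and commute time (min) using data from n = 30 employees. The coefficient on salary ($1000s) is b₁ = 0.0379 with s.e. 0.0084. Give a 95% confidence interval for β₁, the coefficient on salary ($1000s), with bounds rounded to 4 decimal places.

(0.0206, 0.0552)

df = n − k − 1 = 30 − 3 − 1 = 26.
t* = t_{0.025, 26} = 2.055529.
Margin = t* × SE = 2.055529 × 0.0084 = 0.017266.
CI: 0.0379 ± 0.017266 → (0.0206, 0.0552).
With 95% confidence, each one-unit increase in salary ($1000s) is associated with a change of between 0.0206 and 0.0552 points (1–10) in job satisfaction score, holding the other predictors fixed.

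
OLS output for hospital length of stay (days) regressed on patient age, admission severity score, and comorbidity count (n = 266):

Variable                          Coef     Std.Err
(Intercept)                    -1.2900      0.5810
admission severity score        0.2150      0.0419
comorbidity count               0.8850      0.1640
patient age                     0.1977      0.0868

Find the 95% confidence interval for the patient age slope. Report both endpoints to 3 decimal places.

Read off: b = 0.1977, SE = 0.0868 for patient age.
df = n − k − 1 = 266 − 3 − 1 = 262.
t* = t_{0.025, 262} = 1.96906.
Margin = t* × SE = 1.96906 × 0.0868 = 0.17091.
CI: 0.1977 ± 0.17091 → (0.027, 0.369).

(0.027, 0.369)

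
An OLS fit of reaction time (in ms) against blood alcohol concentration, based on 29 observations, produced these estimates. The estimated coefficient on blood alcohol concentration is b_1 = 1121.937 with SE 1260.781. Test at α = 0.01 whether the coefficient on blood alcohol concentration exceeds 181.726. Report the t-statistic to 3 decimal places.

H₀: β₁ = 181.726 vs H₁: β₁ > 181.726.
t = (b_1 − β₁⁰)/SE = (1121.937 − 181.726) / 1260.781 = 0.746.
df = n − 2 = 29 − 2 = 27.
One-sided p ≈ 0.2311, which is ≥ 0.01, so fail to reject H₀.
The data do not give significant evidence that the true slope on blood alcohol concentration exceeds 181.726 ms per unit.

t = 0.746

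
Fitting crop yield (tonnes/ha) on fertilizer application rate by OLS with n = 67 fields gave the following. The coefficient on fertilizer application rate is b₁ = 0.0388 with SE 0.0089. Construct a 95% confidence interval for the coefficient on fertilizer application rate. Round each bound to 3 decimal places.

df = n − 2 = 67 − 2 = 65.
t* = t_{0.025, 65} = 1.997138.
Margin = t* × SE = 1.997138 × 0.0089 = 0.01777.
CI: 0.0388 ± 0.01777 → (0.021, 0.057).
With 95% confidence, each one-unit increase in fertilizer application rate is associated with a change of between 0.021 and 0.057 tonnes/ha in crop yield.

(0.021, 0.057)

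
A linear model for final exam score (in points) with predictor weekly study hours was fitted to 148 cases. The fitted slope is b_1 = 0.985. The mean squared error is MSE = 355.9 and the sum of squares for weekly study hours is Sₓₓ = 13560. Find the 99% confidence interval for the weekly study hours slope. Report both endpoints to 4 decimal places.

SE(b_1) = √(MSE/Sₓₓ) = √(355.9/13560) = 0.162007.
df = n − 2 = 146.
t* = t_{0.005, 146} = 2.609923.
Margin = t* × SE = 2.609923 × 0.162007 = 0.422826.
CI: 0.985 ± 0.422826 → (0.5622, 1.4078).
With 99% confidence, each one-unit increase in weekly study hours is associated with a change of between 0.5622 and 1.4078 points in final exam score.

(0.5622, 1.4078)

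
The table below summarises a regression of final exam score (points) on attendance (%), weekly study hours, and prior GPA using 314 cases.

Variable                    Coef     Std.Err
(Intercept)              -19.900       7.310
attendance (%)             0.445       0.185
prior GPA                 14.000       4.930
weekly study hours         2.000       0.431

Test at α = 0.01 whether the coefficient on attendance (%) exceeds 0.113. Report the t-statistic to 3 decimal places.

t = 1.795

Read off: b = 0.445, SE = 0.185 for attendance (%).
H₀: β₁ = 0.113 vs H₁: β₁ > 0.113.
t = (0.445 − 0.113) / 0.185 = 1.795.
df = n − k − 1 = 314 − 3 − 1 = 310.
One-sided p ≈ 0.0368, which is ≥ 0.01, so fail to reject H₀.
The data do not give significant evidence that the true slope on attendance (%) exceeds 0.113 points per unit, holding the other predictors fixed.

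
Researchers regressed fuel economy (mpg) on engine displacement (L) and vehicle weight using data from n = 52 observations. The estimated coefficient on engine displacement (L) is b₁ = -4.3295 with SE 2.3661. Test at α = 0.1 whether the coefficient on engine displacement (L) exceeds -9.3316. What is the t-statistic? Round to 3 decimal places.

t = 2.114

H₀: β₁ = -9.3316 vs H₁: β₁ > -9.3316.
t = (b₁ − β₁⁰)/SE = (-4.3295 − (-9.3316)) / 2.3661 = 2.114.
df = n − k − 1 = 52 − 2 − 1 = 49.
One-sided p ≈ 0.0198, which is < 0.1, so reject H₀.
There is evidence that the true slope on engine displacement (L) exceeds -9.3316 mpg per unit, holding the other predictors fixed.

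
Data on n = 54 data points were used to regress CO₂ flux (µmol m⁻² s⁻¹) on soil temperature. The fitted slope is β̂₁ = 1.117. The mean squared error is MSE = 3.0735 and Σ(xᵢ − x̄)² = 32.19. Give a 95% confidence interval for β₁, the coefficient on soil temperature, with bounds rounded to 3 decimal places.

SE(β̂₁) = √(MSE/Sₓₓ) = √(3.0735/32.19) = 0.308998.
df = n − 2 = 52.
t* = t_{0.025, 52} = 2.006647.
Margin = t* × SE = 2.006647 × 0.308998 = 0.62005.
CI: 1.117 ± 0.62005 → (0.497, 1.737).
With 95% confidence, each one-unit increase in soil temperature is associated with a change of between 0.497 and 1.737 µmol m⁻² s⁻¹ in CO₂ flux.

(0.497, 1.737)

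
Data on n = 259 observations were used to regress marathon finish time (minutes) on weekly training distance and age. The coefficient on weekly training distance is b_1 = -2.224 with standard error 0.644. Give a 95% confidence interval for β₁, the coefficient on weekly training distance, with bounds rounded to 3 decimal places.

df = n − k − 1 = 259 − 2 − 1 = 256.
t* = t_{0.025, 256} = 1.969274.
Margin = t* × SE = 1.969274 × 0.644 = 1.26821.
CI: -2.224 ± 1.26821 → (-3.492, -0.956).
With 95% confidence, each one-unit increase in weekly training distance is associated with a change of between -3.492 and -0.956 minutes in marathon finish time, holding the other predictors fixed.

(-3.492, -0.956)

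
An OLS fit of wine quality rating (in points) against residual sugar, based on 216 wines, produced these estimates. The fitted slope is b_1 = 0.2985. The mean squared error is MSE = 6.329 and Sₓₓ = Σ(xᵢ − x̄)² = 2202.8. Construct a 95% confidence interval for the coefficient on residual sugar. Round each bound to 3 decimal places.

SE(b_1) = √(MSE/Sₓₓ) = √(6.329/2202.8) = 0.0536019.
df = n − 2 = 214.
t* = t_{0.025, 214} = 1.971111.
Margin = t* × SE = 1.971111 × 0.0536019 = 0.10566.
CI: 0.2985 ± 0.10566 → (0.193, 0.404).
With 95% confidence, each one-unit increase in residual sugar is associated with a change of between 0.193 and 0.404 points in wine quality rating.

(0.193, 0.404)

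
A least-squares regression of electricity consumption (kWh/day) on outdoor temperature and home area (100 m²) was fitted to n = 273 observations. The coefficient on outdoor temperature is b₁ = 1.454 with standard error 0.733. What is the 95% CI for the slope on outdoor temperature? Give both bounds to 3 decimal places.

df = n − k − 1 = 273 − 2 − 1 = 270.
t* = t_{0.025, 270} = 1.968789.
Margin = t* × SE = 1.968789 × 0.733 = 1.44312.
CI: 1.454 ± 1.44312 → (0.011, 2.897).
With 95% confidence, each one-unit increase in outdoor temperature is associated with a change of between 0.011 and 2.897 kWh/day in electricity consumption, holding the other predictors fixed.

(0.011, 2.897)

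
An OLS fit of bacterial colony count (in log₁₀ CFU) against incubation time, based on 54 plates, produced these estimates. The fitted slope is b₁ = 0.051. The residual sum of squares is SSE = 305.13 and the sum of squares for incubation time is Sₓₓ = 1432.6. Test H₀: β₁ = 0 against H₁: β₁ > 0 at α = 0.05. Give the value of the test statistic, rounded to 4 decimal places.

MSE = SSE/(n − 2) = 305.13/52 = 5.86788.
SE(b₁) = √(MSE/Sₓₓ) = √(5.86788/1432.6) = 0.0639998.
t = 0.051 / 0.0639998 = 0.7969.
df = n − 2 = 52.
One-sided p ≈ 0.2146, which is ≥ 0.05, so fail to reject H₀.
The data do not give significant evidence that the true slope on incubation time is positive.

t = 0.7969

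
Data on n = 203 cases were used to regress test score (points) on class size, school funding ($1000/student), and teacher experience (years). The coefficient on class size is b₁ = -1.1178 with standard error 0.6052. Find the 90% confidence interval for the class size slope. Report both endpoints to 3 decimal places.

(-2.118, -0.118)

df = n − k − 1 = 203 − 3 − 1 = 199.
t* = t_{0.05, 199} = 1.652547.
Margin = t* × SE = 1.652547 × 0.6052 = 1.00012.
CI: -1.1178 ± 1.00012 → (-2.118, -0.118).
With 90% confidence, each one-unit increase in class size is associated with a change of between -2.118 and -0.118 points in test score, holding the other predictors fixed.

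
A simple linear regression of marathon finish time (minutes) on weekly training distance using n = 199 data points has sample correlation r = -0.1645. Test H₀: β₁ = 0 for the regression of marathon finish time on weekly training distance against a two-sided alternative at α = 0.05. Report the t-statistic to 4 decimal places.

t = -2.3408

t = r·√(n − 2)/√(1 − r²) = -0.1645·√197/√0.97294 = -2.3408.
df = n − 2 = 197.
Two-sided p ≈ 0.0202, which is < 0.05, so reject H₀.
There is evidence of a linear association between weekly training distance and marathon finish time.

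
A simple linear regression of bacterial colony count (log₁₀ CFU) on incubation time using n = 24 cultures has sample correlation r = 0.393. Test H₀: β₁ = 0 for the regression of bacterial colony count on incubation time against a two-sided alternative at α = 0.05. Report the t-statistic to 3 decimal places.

t = r·√(n − 2)/√(1 − r²) = 0.393·√22/√0.845551 = 2.005.
df = n − 2 = 22.
Two-sided p ≈ 0.0575, which is ≥ 0.05, so fail to reject H₀.
The data do not give significant evidence of a linear association between incubation time and bacterial colony count.

t = 2.005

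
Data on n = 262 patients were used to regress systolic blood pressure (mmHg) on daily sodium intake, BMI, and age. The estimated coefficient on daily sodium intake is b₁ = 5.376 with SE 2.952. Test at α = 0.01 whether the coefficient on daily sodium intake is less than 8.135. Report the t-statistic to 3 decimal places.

t = -0.935

H₀: β₁ = 8.135 vs H₁: β₁ < 8.135.
t = (b₁ − β₁⁰)/SE = (5.376 − 8.135) / 2.952 = -0.935.
df = n − k − 1 = 262 − 3 − 1 = 258.
One-sided p ≈ 0.1754, which is ≥ 0.01, so fail to reject H₀.
The data do not give significant evidence that the true slope on daily sodium intake is below 8.135 mmHg per unit, holding the other predictors fixed.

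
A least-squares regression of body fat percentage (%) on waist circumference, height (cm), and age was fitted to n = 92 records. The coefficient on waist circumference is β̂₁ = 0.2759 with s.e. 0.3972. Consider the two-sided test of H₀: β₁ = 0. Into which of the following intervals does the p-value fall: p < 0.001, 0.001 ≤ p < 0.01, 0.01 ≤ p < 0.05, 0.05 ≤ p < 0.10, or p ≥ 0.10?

t = 0.2759 / 0.3972 = 0.695.
df = n − k − 1 = 92 − 3 − 1 = 88.
Two-sided p = 2·P(T_{88} > |t|) ≈ 0.4891.
So p ≥ 0.10.

p ≥ 0.10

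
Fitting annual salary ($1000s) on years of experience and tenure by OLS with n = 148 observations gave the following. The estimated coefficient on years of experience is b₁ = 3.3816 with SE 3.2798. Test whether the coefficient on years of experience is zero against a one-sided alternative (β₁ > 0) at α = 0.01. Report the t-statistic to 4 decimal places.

t = 1.0310

H₀: β₁ = 0 vs H₁: β₁ > 0.
t = (b₁ − β₁⁰)/SE = 3.3816 / 3.2798 = 1.0310.
df = n − k − 1 = 148 − 2 − 1 = 145.
One-sided p ≈ 0.1521, which is ≥ 0.01, so fail to reject H₀.
The data do not give significant evidence that the true slope on years of experience is positive, holding the other predictors fixed.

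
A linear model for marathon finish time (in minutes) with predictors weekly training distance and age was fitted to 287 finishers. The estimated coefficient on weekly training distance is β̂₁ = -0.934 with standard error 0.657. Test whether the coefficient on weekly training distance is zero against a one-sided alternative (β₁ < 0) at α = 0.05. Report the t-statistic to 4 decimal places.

t = -1.4216

H₀: β₁ = 0 vs H₁: β₁ < 0.
t = (β̂₁ − β₁⁰)/SE = -0.934 / 0.657 = -1.4216.
df = n − k − 1 = 287 − 2 − 1 = 284.
One-sided p ≈ 0.0781, which is ≥ 0.05, so fail to reject H₀.
The data do not give significant evidence that the true slope on weekly training distance is negative, holding the other predictors fixed.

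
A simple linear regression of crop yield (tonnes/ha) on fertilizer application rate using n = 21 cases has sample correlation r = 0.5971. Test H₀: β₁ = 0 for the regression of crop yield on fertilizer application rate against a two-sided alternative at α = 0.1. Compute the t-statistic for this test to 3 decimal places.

t = r·√(n − 2)/√(1 − r²) = 0.5971·√19/√0.643472 = 3.245.
df = n − 2 = 19.
Two-sided p ≈ 0.0043, which is < 0.1, so reject H₀.
There is evidence of a linear association between fertilizer application rate and crop yield.

t = 3.245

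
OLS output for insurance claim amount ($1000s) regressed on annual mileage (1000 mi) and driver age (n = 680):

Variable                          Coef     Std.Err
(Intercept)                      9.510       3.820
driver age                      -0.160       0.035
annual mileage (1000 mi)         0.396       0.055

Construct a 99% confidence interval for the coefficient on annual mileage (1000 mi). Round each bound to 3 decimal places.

(0.254, 0.538)

Read off: b = 0.396, SE = 0.055 for annual mileage (1000 mi).
df = n − k − 1 = 680 − 2 − 1 = 677.
t* = t_{0.005, 677} = 2.583111.
Margin = t* × SE = 2.583111 × 0.055 = 0.14207.
CI: 0.396 ± 0.14207 → (0.254, 0.538).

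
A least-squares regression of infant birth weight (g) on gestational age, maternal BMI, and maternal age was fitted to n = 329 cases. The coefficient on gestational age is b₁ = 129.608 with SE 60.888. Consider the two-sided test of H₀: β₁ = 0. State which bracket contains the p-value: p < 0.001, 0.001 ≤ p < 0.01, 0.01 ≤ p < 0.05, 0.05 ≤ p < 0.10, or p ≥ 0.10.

0.01 ≤ p < 0.05

t = 129.608 / 60.888 = 2.129.
df = n − k − 1 = 329 − 3 − 1 = 325.
Two-sided p = 2·P(T_{325} > |t|) ≈ 0.0340.
So 0.01 ≤ p < 0.05.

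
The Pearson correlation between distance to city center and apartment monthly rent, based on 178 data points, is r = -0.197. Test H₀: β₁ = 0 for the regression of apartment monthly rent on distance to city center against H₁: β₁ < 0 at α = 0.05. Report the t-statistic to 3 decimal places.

t = -2.666

t = r·√(n − 2)/√(1 − r²) = -0.197·√176/√0.961191 = -2.666.
df = n − 2 = 176.
One-sided p ≈ 0.0042, which is < 0.05, so reject H₀.
There is evidence of a linear association between distance to city center and apartment monthly rent.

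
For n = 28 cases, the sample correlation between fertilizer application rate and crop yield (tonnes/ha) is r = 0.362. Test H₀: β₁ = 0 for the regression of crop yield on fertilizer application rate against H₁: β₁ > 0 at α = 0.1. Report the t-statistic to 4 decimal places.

t = 1.9801

t = r·√(n − 2)/√(1 − r²) = 0.362·√26/√0.868956 = 1.9801.
df = n − 2 = 26.
One-sided p ≈ 0.0292, which is < 0.1, so reject H₀.
There is evidence of a linear association between fertilizer application rate and crop yield.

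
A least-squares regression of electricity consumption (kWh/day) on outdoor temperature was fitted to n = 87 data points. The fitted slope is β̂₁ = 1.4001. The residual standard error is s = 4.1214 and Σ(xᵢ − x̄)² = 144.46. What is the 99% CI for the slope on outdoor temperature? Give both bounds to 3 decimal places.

(0.497, 2.304)

SE(β̂₁) = s/√Sₓₓ = 4.1214/√144.46 = 0.342903.
df = n − 2 = 85.
t* = t_{0.005, 85} = 2.634914.
Margin = t* × SE = 2.634914 × 0.342903 = 0.90352.
CI: 1.4001 ± 0.90352 → (0.497, 2.304).
With 99% confidence, each one-unit increase in outdoor temperature is associated with a change of between 0.497 and 2.304 kWh/day in electricity consumption.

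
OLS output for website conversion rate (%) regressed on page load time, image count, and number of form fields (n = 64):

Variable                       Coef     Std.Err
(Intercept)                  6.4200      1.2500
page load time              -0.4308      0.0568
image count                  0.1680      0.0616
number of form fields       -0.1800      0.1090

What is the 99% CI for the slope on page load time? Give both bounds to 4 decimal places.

(-0.5819, -0.2797)

Read off: b = -0.4308, SE = 0.0568 for page load time.
df = n − k − 1 = 64 − 3 − 1 = 60.
t* = t_{0.005, 60} = 2.660283.
Margin = t* × SE = 2.660283 × 0.0568 = 0.151104.
CI: -0.4308 ± 0.151104 → (-0.5819, -0.2797).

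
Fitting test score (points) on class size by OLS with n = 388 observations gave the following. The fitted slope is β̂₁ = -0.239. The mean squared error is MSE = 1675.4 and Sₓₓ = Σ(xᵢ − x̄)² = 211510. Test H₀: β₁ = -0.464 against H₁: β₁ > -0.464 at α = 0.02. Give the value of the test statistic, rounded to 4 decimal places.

SE(β̂₁) = √(MSE/Sₓₓ) = √(1675.4/211510) = 0.0890008.
t = (-0.239 − (-0.464)) / 0.0890008 = 2.5281.
df = n − 2 = 386.
One-sided p ≈ 0.0059, which is < 0.02, so reject H₀.
There is evidence that the true slope on class size exceeds -0.464 points per unit.

t = 2.5281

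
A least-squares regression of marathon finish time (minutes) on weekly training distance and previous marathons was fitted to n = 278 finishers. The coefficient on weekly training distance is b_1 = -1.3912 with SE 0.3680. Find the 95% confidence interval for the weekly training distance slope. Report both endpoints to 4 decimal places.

df = n − k − 1 = 278 − 2 − 1 = 275.
t* = t_{0.025, 275} = 1.968628.
Margin = t* × SE = 1.968628 × 0.3680 = 0.724455.
CI: -1.3912 ± 0.724455 → (-2.1157, -0.6667).
With 95% confidence, each one-unit increase in weekly training distance is associated with a change of between -2.1157 and -0.6667 minutes in marathon finish time, holding the other predictors fixed.

(-2.1157, -0.6667)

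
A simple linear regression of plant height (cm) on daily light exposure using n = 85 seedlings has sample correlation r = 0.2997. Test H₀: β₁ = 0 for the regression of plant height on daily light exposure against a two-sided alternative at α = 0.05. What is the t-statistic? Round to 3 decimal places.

t = 2.862

t = r·√(n − 2)/√(1 − r²) = 0.2997·√83/√0.91018 = 2.862.
df = n − 2 = 83.
Two-sided p ≈ 0.0053, which is < 0.05, so reject H₀.
There is evidence of a linear association between daily light exposure and plant height.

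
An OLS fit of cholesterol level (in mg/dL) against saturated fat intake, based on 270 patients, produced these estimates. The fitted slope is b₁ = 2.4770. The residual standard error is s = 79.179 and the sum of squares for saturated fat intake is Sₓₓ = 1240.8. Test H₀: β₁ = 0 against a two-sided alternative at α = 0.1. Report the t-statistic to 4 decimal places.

SE(b₁) = s/√Sₓₓ = 79.179/√1240.8 = 2.24781.
t = 2.4770 / 2.24781 = 1.1020.
df = n − 2 = 268.
Two-sided p ≈ 0.2715, which is ≥ 0.1, so fail to reject H₀.
The data do not give significant evidence of an association between saturated fat intake and cholesterol level.

t = 1.1020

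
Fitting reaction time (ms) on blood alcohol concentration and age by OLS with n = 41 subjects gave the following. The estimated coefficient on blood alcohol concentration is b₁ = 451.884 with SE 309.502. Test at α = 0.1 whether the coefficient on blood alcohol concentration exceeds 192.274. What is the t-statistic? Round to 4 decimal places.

H₀: β₁ = 192.274 vs H₁: β₁ > 192.274.
t = (b₁ − β₁⁰)/SE = (451.884 − 192.274) / 309.502 = 0.8388.
df = n − k − 1 = 41 − 2 − 1 = 38.
One-sided p ≈ 0.2034, which is ≥ 0.1, so fail to reject H₀.
The data do not give significant evidence that the true slope on blood alcohol concentration exceeds 192.274 ms per unit, holding the other predictors fixed.

t = 0.8388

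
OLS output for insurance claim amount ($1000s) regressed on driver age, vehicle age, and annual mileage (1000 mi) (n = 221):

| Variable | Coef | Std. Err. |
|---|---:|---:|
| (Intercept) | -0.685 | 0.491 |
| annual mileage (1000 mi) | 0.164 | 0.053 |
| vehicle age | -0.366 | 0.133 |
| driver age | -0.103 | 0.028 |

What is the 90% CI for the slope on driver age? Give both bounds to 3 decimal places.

(-0.149, -0.057)

Read off: b = -0.103, SE = 0.028 for driver age.
df = n − k − 1 = 221 − 3 − 1 = 217.
t* = t_{0.05, 217} = 1.651906.
Margin = t* × SE = 1.651906 × 0.028 = 0.04625.
CI: -0.103 ± 0.04625 → (-0.149, -0.057).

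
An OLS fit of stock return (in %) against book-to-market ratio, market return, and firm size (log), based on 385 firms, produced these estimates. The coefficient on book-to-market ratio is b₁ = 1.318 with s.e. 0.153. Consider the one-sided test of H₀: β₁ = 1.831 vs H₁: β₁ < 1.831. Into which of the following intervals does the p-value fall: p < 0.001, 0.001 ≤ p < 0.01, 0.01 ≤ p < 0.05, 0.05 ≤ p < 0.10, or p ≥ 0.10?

p < 0.001

t = (1.318 − 1.831) / 0.153 = -3.353.
df = n − k − 1 = 385 − 3 − 1 = 381.
One-sided p = P(T_{381} < t) ≈ 0.0004.
So p < 0.001.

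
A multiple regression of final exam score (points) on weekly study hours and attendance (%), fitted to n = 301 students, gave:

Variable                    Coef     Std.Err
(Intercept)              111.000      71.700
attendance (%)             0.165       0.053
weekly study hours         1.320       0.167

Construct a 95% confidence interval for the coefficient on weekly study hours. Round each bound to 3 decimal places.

Read off: b = 1.320, SE = 0.167 for weekly study hours.
df = n − k − 1 = 301 − 2 − 1 = 298.
t* = t_{0.025, 298} = 1.967957.
Margin = t* × SE = 1.967957 × 0.167 = 0.32865.
CI: 1.320 ± 0.32865 → (0.991, 1.649).

(0.991, 1.649)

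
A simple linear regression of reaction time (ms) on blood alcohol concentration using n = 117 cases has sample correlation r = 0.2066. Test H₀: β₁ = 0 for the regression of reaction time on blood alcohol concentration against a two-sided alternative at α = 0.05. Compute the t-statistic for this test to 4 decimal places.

t = r·√(n − 2)/√(1 − r²) = 0.2066·√115/√0.957316 = 2.2644.
df = n − 2 = 115.
Two-sided p ≈ 0.0254, which is < 0.05, so reject H₀.
There is evidence of a linear association between blood alcohol concentration and reaction time.

t = 2.2644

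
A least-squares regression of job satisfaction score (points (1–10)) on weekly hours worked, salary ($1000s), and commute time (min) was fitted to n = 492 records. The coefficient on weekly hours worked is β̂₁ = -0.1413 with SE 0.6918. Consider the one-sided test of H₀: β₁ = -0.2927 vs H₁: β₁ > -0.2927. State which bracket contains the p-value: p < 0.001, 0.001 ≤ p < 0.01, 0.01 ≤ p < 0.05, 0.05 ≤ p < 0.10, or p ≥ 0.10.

t = (-0.1413 − (-0.2927)) / 0.6918 = 0.219.
df = n − k − 1 = 492 − 3 − 1 = 488.
One-sided p = P(T_{488} > t) ≈ 0.4134.
So p ≥ 0.10.

p ≥ 0.10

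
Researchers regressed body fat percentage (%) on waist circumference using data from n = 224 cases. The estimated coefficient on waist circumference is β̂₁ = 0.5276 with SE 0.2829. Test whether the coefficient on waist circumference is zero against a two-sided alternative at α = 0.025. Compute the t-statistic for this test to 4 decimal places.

t = 1.8650

H₀: β₁ = 0 vs H₁: β₁ ≠ 0.
t = (β̂₁ − β₁⁰)/SE = 0.5276 / 0.2829 = 1.8650.
df = n − 2 = 224 − 2 = 222.
Two-sided p ≈ 0.0635, which is ≥ 0.025, so fail to reject H₀.
The data do not give significant evidence of an association between waist circumference and body fat percentage.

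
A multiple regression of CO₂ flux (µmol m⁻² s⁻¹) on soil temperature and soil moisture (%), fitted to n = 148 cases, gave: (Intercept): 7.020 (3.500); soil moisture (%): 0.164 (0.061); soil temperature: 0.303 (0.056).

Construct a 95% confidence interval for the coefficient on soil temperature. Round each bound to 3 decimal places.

Read off: b = 0.303, SE = 0.056 for soil temperature.
df = n − k − 1 = 148 − 2 − 1 = 145.
t* = t_{0.025, 145} = 1.97646.
Margin = t* × SE = 1.97646 × 0.056 = 0.11068.
CI: 0.303 ± 0.11068 → (0.192, 0.414).

(0.192, 0.414)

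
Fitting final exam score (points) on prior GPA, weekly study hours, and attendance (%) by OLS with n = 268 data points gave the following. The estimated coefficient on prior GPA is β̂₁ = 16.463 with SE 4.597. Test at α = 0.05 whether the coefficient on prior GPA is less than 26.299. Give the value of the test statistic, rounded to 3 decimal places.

t = -2.140

H₀: β₁ = 26.299 vs H₁: β₁ < 26.299.
t = (β̂₁ − β₁⁰)/SE = (16.463 − 26.299) / 4.597 = -2.140.
df = n − k − 1 = 268 − 3 − 1 = 264.
One-sided p ≈ 0.0166, which is < 0.05, so reject H₀.
There is evidence that the true slope on prior GPA is below 26.299 points per unit, holding the other predictors fixed.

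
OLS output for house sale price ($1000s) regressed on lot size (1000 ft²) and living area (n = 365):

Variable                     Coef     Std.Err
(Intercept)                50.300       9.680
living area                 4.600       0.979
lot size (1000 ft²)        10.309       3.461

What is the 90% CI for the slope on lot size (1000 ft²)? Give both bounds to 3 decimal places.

Read off: b = 10.309, SE = 3.461 for lot size (1000 ft²).
df = n − k − 1 = 365 − 2 − 1 = 362.
t* = t_{0.05, 362} = 1.649074.
Margin = t* × SE = 1.649074 × 3.461 = 5.70744.
CI: 10.309 ± 5.70744 → (4.602, 16.016).

(4.602, 16.016)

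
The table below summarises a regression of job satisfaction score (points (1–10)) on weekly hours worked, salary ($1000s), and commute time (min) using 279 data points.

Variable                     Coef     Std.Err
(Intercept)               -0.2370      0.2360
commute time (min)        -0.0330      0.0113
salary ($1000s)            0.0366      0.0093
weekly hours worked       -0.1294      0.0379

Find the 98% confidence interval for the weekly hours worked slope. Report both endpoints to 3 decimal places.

Read off: b = -0.1294, SE = 0.0379 for weekly hours worked.
df = n − k − 1 = 279 − 3 − 1 = 275.
t* = t_{0.01, 275} = 2.339984.
Margin = t* × SE = 2.339984 × 0.0379 = 0.08869.
CI: -0.1294 ± 0.08869 → (-0.218, -0.041).

(-0.218, -0.041)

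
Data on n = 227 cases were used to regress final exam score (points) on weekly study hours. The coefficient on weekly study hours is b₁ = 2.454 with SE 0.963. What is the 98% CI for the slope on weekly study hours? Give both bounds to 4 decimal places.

(0.1977, 4.7103)

df = n − 2 = 227 − 2 = 225.
t* = t_{0.01, 225} = 2.343035.
Margin = t* × SE = 2.343035 × 0.963 = 2.256343.
CI: 2.454 ± 2.256343 → (0.1977, 4.7103).
With 98% confidence, each one-unit increase in weekly study hours is associated with a change of between 0.1977 and 4.7103 points in final exam score.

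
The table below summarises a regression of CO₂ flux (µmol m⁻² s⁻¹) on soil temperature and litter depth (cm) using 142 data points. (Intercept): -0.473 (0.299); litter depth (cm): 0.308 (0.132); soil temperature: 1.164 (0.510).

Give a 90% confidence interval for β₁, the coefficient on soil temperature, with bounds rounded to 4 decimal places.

(0.3195, 2.0085)

Read off: b = 1.164, SE = 0.510 for soil temperature.
df = n − k − 1 = 142 − 2 − 1 = 139.
t* = t_{0.05, 139} = 1.65589.
Margin = t* × SE = 1.65589 × 0.510 = 0.844504.
CI: 1.164 ± 0.844504 → (0.3195, 2.0085).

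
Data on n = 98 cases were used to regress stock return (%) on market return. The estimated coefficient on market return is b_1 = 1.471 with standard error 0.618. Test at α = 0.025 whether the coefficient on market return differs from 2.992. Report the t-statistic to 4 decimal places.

H₀: β₁ = 2.992 vs H₁: β₁ ≠ 2.992.
t = (b_1 − β₁⁰)/SE = (1.471 − 2.992) / 0.618 = -2.4612.
df = n − 2 = 98 − 2 = 96.
Two-sided p ≈ 0.0156, which is < 0.025, so reject H₀.
There is evidence that the true slope on market return differs from 2.992 % per unit.

t = -2.4612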